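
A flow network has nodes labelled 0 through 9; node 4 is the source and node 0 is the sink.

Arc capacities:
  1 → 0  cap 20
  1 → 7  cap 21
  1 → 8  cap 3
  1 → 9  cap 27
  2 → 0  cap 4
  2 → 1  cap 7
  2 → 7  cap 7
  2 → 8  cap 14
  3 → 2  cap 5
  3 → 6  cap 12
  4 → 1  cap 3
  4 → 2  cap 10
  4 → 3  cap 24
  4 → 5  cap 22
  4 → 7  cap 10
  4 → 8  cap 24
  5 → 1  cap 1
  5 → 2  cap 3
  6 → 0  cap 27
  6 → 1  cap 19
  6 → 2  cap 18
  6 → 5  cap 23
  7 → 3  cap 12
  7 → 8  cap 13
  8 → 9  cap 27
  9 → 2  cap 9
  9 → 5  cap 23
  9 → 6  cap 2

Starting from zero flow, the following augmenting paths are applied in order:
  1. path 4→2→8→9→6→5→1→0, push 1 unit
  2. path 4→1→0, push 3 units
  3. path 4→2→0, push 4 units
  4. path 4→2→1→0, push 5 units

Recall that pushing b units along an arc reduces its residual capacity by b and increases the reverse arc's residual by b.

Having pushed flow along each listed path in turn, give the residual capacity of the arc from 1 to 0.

Residual capacity of (1,0): 11

after path 1 (4→2→8→9→6→5→1→0, push 1): res(1,0)=19
after path 2 (4→1→0, push 3): res(1,0)=16
after path 3 (4→2→0, push 4): res(1,0)=16
after path 4 (4→2→1→0, push 5): res(1,0)=11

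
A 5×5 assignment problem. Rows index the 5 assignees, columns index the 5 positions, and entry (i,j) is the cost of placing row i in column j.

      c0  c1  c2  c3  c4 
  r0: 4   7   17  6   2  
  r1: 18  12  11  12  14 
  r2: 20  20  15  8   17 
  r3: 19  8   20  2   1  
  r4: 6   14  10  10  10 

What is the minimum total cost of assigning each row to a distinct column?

optimal assignment: row0→col1 (cost 7), row1→col2 (cost 11), row2→col3 (cost 8), row3→col4 (cost 1), row4→col0 (cost 6)
total = 7 + 11 + 8 + 1 + 6 = 33

Minimum assignment cost: 33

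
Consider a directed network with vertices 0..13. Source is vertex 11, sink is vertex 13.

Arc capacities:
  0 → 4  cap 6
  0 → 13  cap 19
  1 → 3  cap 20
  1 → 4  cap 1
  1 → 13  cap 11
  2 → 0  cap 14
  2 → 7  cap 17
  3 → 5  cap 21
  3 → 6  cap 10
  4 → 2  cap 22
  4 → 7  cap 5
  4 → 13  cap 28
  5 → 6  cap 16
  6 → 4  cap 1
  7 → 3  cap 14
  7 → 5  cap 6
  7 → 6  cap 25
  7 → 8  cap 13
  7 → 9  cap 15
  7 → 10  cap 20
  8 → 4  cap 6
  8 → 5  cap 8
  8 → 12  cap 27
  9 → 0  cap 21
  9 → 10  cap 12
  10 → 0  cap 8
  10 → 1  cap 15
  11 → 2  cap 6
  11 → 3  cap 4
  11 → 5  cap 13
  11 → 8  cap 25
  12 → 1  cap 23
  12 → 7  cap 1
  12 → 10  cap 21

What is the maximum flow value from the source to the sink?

Maximum flow value: 32

augment #1: 11→2→0→13 bottleneck 6, total now 6
augment #2: 11→8→4→13 bottleneck 6, total now 12
augment #3: 11→3→6→4→13 bottleneck 1, total now 13
augment #4: 11→8→12→1→13 bottleneck 11, total now 24
augment #5: 11→8→12→1→4→13 bottleneck 1, total now 25
augment #6: 11→8→12→10→0→13 bottleneck 7, total now 32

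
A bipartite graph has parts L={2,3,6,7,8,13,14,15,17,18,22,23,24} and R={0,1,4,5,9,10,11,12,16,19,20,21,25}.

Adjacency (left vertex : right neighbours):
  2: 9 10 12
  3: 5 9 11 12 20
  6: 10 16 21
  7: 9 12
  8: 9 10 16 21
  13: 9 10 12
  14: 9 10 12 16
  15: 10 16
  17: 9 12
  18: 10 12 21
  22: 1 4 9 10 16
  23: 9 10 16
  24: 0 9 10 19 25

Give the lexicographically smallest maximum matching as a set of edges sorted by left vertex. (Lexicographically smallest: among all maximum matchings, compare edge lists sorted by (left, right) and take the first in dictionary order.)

|M| = 8 (so the lex-smallest maximum matching has 8 edges)
process left vertices in ascending order; for each, take the smallest-labelled available neighbour that still permits 8 edges overall, or leave it unmatched if none does
lex-smallest matching: {2-9, 3-5, 6-10, 7-12, 8-16, 18-21, 22-1, 24-0}

Lex-smallest maximum matching: {(2,9), (3,5), (6,10), (7,12), (8,16), (18,21), (22,1), (24,0)}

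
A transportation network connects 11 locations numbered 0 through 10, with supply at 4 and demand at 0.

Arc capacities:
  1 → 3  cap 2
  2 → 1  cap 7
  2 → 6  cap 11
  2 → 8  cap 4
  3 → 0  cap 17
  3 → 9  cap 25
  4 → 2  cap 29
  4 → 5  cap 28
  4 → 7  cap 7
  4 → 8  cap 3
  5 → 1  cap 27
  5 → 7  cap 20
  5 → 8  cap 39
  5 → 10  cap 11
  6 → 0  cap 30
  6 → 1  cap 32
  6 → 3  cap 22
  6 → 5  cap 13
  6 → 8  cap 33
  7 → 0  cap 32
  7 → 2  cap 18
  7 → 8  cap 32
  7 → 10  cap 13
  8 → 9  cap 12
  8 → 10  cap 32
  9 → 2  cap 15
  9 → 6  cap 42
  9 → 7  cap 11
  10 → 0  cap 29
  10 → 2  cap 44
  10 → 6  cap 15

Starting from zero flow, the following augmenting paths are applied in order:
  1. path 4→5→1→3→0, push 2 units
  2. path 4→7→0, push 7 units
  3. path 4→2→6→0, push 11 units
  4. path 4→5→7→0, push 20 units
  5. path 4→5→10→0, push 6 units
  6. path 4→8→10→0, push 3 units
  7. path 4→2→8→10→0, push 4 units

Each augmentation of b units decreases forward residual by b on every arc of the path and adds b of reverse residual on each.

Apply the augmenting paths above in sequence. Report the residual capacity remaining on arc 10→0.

after path 1 (4→5→1→3→0, push 2): res(10,0)=29
after path 2 (4→7→0, push 7): res(10,0)=29
after path 3 (4→2→6→0, push 11): res(10,0)=29
after path 4 (4→5→7→0, push 20): res(10,0)=29
after path 5 (4→5→10→0, push 6): res(10,0)=23
after path 6 (4→8→10→0, push 3): res(10,0)=20
after path 7 (4→2→8→10→0, push 4): res(10,0)=16

Residual capacity of (10,0): 16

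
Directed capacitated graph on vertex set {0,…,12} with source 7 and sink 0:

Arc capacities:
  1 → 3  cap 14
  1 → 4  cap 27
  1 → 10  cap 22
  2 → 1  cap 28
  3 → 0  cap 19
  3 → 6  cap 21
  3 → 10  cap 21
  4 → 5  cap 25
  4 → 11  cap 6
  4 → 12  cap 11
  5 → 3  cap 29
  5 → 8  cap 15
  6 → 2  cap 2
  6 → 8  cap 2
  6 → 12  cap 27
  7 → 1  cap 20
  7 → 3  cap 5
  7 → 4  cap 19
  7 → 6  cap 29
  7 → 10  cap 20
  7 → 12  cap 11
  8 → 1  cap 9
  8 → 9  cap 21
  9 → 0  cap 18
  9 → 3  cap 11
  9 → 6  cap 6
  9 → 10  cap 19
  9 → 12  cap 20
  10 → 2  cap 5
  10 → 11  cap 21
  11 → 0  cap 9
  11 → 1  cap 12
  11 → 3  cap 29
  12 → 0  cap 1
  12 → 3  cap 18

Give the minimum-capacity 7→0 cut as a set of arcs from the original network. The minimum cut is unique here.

Min-cut arcs: {(3,0), (5,8), (6,8), (11,0), (12,0)} (total capacity 46)

augment #1: 7→3→0 push 5
augment #2: 7→12→0 push 1
augment #3: 7→1→3→0 push 14
augment #4: 7→4→11→0 push 6
augment #5: 7→10→11→0 push 3
augment #6: 7→6→8→9→0 push 2
augment #7: 7→4→5→8→9→0 push 13
augment #8: 7→1→4→5→8→9→0 push 2
max flow = 46; residual-reachable set from 7 gives S-side
cut edges (S→T): {(3,0), (5,8), (6,8), (11,0), (12,0)} total cap 46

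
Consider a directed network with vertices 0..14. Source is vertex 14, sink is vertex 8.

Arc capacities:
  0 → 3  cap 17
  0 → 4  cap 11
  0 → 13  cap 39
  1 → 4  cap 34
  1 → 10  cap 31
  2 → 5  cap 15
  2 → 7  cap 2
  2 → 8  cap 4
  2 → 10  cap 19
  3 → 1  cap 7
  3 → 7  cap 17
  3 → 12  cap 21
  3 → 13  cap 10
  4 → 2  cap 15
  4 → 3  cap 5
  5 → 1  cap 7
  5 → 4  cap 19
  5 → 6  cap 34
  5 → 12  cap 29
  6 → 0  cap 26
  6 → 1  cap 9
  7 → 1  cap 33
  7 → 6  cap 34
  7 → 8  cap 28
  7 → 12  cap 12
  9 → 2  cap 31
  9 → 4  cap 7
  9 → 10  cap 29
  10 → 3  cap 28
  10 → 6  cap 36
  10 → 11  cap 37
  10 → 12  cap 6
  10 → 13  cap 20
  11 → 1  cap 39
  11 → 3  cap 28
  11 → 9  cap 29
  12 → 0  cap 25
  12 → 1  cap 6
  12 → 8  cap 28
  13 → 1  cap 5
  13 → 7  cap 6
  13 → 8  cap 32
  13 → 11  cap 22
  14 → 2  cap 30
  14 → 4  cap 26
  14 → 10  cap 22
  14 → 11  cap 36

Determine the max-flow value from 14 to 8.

augment #1: 14→2→8 bottleneck 4, total now 4
augment #2: 14→2→7→8 bottleneck 2, total now 6
augment #3: 14→10→12→8 bottleneck 6, total now 12
augment #4: 14→10→13→8 bottleneck 16, total now 28
augment #5: 14→2→5→12→8 bottleneck 15, total now 43
augment #6: 14→2→10→13→8 bottleneck 4, total now 47
augment #7: 14→4→3→7→8 bottleneck 5, total now 52
augment #8: 14→11→3→7→8 bottleneck 12, total now 64
augment #9: 14→11→3→12→8 bottleneck 7, total now 71
augment #10: 14→11→3→13→8 bottleneck 9, total now 80
augment #11: 14→2→10→3→13→8 bottleneck 1, total now 81
augment #12: 14→2→10→6→0→13→8 bottleneck 2, total now 83
augment #13: 14→2→10→6→0→13→7→8 bottleneck 2, total now 85
augment #14: 14→4→2→10→6→0→13→7→8 bottleneck 4, total now 89

Maximum flow value: 89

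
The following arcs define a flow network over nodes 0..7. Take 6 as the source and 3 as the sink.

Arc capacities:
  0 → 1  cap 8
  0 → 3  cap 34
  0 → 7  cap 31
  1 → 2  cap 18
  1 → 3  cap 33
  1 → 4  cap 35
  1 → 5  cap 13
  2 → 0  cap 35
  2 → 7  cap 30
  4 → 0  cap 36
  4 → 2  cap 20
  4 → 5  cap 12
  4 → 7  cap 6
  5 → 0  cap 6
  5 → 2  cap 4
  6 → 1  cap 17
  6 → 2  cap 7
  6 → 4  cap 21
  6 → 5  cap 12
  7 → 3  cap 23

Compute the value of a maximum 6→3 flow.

augment #1: 6→1→3 bottleneck 17, total now 17
augment #2: 6→2→0→3 bottleneck 7, total now 24
augment #3: 6→4→0→3 bottleneck 21, total now 45
augment #4: 6→5→0→3 bottleneck 6, total now 51
augment #5: 6→5→2→7→3 bottleneck 4, total now 55

Maximum flow value: 55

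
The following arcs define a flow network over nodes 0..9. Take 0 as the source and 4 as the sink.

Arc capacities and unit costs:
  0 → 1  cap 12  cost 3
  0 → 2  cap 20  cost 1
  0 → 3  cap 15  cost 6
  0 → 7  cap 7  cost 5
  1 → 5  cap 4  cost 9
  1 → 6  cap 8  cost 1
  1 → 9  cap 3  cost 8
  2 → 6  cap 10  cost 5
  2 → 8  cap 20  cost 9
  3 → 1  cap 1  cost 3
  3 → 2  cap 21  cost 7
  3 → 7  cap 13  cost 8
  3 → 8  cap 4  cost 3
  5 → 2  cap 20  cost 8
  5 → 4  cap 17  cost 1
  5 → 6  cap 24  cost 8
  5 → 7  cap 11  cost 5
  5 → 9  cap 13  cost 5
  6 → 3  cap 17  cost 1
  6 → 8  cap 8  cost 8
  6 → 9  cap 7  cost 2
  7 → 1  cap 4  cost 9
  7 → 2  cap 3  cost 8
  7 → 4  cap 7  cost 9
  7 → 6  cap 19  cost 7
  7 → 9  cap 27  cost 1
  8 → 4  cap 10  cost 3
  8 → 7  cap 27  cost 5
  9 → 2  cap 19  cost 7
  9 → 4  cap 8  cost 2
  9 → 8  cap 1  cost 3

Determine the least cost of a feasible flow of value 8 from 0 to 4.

Minimum cost for 8 units: 64

shortest-cost path #1: 0→1→6→9→4 push 7 @ unit cost 8 (adds 56)
shortest-cost path #2: 0→7→9→4 push 1 @ unit cost 8 (adds 8)
total cost = 64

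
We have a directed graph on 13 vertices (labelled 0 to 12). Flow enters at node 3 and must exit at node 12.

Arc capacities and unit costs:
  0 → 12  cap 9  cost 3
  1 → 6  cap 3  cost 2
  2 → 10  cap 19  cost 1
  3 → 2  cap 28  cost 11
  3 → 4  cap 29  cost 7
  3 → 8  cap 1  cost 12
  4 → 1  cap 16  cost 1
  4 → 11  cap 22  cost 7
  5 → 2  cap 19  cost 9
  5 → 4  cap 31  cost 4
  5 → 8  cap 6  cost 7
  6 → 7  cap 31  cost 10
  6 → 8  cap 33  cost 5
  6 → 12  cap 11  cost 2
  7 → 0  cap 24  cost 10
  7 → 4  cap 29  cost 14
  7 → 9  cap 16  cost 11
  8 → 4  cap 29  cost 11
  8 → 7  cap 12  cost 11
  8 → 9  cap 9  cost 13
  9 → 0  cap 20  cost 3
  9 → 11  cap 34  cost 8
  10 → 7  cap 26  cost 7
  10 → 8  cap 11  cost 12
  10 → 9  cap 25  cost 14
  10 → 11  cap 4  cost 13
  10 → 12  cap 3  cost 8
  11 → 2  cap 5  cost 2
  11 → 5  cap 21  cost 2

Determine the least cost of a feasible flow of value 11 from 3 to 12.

shortest-cost path #1: 3→4→1→6→12 push 3 @ unit cost 12 (adds 36)
shortest-cost path #2: 3→2→10→12 push 3 @ unit cost 20 (adds 60)
shortest-cost path #3: 3→8→9→0→12 push 1 @ unit cost 31 (adds 31)
shortest-cost path #4: 3→2→10→7→0→12 push 4 @ unit cost 32 (adds 128)
total cost = 255

Minimum cost for 11 units: 255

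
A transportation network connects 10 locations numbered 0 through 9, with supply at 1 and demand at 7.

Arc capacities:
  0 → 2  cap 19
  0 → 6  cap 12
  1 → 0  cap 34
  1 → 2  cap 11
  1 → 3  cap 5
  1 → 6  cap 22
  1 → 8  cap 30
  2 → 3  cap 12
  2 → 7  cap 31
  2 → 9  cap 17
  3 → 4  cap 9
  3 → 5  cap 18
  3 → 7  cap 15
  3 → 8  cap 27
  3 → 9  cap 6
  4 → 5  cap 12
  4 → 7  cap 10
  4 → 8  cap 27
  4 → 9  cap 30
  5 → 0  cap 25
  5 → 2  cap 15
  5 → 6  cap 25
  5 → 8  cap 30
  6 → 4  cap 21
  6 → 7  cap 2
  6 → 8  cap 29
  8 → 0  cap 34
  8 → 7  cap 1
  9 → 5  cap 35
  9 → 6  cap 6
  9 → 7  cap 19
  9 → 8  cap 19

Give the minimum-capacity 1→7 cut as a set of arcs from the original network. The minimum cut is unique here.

augment #1: 1→2→7 push 11
augment #2: 1→3→7 push 5
augment #3: 1→6→7 push 2
augment #4: 1→8→7 push 1
augment #5: 1→0→2→7 push 19
augment #6: 1→6→4→7 push 10
augment #7: 1→6→4→9→7 push 10
augment #8: 1→0→6→4→9→7 push 1
max flow = 59; residual-reachable set from 1 gives S-side
cut edges (S→T): {(0,2), (1,2), (1,3), (6,4), (6,7), (8,7)} total cap 59

Min-cut arcs: {(0,2), (1,2), (1,3), (6,4), (6,7), (8,7)} (total capacity 59)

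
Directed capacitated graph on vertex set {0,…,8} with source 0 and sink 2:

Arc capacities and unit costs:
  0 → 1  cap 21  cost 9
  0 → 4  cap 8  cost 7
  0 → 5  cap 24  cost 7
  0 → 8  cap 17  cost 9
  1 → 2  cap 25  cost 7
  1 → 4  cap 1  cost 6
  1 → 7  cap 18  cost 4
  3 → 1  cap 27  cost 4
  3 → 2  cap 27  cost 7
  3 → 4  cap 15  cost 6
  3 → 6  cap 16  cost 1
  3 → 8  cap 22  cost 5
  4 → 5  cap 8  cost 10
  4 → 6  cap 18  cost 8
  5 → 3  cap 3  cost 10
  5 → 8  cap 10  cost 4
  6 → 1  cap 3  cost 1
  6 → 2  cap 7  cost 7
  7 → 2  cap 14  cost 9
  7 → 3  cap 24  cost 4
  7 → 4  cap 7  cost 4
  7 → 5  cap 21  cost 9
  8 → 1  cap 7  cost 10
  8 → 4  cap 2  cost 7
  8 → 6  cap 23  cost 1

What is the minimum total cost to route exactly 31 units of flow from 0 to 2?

shortest-cost path #1: 0→1→2 push 21 @ unit cost 16 (adds 336)
shortest-cost path #2: 0→8→6→2 push 7 @ unit cost 17 (adds 119)
shortest-cost path #3: 0→8→6→1→2 push 3 @ unit cost 18 (adds 54)
total cost = 509

Minimum cost for 31 units: 509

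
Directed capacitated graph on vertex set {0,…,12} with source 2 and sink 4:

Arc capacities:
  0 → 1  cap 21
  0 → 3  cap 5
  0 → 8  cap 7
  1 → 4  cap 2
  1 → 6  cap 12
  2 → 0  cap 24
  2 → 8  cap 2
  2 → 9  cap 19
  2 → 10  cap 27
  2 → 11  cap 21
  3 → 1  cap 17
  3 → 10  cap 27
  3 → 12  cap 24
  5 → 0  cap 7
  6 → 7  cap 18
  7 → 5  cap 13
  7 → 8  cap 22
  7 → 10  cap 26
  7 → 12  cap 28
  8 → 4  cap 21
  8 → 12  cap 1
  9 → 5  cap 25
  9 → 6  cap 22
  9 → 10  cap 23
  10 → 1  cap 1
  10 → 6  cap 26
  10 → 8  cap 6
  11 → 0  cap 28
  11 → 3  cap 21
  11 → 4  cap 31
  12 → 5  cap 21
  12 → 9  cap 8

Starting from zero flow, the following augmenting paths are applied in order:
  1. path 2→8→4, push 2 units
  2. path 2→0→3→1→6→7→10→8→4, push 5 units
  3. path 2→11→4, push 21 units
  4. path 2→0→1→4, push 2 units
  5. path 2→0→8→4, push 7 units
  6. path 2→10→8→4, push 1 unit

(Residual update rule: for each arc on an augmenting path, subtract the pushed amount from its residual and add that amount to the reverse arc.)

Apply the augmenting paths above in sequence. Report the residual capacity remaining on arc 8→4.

after path 1 (2→8→4, push 2): res(8,4)=19
after path 2 (2→0→3→1→6→7→10→8→4, push 5): res(8,4)=14
after path 3 (2→11→4, push 21): res(8,4)=14
after path 4 (2→0→1→4, push 2): res(8,4)=14
after path 5 (2→0→8→4, push 7): res(8,4)=7
after path 6 (2→10→8→4, push 1): res(8,4)=6

Residual capacity of (8,4): 6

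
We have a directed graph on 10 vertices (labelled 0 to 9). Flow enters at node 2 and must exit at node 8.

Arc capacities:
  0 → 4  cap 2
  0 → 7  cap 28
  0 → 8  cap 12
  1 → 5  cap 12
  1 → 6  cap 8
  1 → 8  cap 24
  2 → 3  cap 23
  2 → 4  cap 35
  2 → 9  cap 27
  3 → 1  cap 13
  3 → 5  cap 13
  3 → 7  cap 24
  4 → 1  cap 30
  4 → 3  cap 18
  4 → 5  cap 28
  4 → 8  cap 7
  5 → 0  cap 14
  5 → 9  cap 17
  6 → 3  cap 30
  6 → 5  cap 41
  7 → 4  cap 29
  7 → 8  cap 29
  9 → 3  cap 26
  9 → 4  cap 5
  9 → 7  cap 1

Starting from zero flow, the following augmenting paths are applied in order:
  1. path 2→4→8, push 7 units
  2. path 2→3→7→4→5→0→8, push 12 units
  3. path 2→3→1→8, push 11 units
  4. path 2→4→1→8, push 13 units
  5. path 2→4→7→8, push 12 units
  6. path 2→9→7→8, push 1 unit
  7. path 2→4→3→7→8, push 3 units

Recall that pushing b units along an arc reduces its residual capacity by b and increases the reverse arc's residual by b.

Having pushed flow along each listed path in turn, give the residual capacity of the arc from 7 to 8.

after path 1 (2→4→8, push 7): res(7,8)=29
after path 2 (2→3→7→4→5→0→8, push 12): res(7,8)=29
after path 3 (2→3→1→8, push 11): res(7,8)=29
after path 4 (2→4→1→8, push 13): res(7,8)=29
after path 5 (2→4→7→8, push 12): res(7,8)=17
after path 6 (2→9→7→8, push 1): res(7,8)=16
after path 7 (2→4→3→7→8, push 3): res(7,8)=13

Residual capacity of (7,8): 13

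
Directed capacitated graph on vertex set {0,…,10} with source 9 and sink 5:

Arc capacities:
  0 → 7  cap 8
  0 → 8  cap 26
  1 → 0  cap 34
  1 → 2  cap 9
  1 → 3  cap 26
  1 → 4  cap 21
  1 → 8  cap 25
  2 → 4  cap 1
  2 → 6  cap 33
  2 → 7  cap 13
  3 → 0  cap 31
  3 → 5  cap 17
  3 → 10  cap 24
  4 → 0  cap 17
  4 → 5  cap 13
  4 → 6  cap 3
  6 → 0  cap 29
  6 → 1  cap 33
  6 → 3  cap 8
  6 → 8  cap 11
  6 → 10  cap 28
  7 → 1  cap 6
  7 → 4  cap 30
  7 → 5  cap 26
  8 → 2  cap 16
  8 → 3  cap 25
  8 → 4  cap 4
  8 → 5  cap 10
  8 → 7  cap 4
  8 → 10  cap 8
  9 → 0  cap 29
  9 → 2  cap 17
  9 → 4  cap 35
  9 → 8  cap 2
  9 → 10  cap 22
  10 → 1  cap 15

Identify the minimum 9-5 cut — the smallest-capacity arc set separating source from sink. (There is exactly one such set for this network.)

augment #1: 9→4→5 push 13
augment #2: 9→8→5 push 2
augment #3: 9→0→7→5 push 8
augment #4: 9→0→8→5 push 8
augment #5: 9→2→7→5 push 13
augment #6: 9→0→8→3→5 push 13
augment #7: 9→2→6→3→5 push 4
augment #8: 9→4→0→8→7→5 push 4
max flow = 65; residual-reachable set from 9 gives S-side
cut edges (S→T): {(0,7), (2,7), (3,5), (4,5), (8,5), (8,7)} total cap 65

Min-cut arcs: {(0,7), (2,7), (3,5), (4,5), (8,5), (8,7)} (total capacity 65)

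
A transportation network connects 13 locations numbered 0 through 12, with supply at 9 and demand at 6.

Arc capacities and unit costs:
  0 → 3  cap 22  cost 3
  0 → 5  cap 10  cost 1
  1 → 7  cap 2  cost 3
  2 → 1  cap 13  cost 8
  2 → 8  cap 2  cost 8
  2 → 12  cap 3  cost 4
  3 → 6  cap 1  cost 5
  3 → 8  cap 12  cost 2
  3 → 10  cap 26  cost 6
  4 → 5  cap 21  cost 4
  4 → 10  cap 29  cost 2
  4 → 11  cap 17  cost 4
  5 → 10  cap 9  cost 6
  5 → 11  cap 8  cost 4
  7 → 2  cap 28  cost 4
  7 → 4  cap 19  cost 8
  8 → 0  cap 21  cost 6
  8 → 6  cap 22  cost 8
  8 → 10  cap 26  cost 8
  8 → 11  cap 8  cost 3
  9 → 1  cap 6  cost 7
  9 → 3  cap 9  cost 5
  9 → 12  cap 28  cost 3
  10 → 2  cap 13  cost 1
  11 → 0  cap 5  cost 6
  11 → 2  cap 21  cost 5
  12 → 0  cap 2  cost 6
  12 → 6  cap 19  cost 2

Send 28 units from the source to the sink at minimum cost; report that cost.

Minimum cost for 28 units: 225

shortest-cost path #1: 9→12→6 push 19 @ unit cost 5 (adds 95)
shortest-cost path #2: 9→3→6 push 1 @ unit cost 10 (adds 10)
shortest-cost path #3: 9→3→8→6 push 8 @ unit cost 15 (adds 120)
total cost = 225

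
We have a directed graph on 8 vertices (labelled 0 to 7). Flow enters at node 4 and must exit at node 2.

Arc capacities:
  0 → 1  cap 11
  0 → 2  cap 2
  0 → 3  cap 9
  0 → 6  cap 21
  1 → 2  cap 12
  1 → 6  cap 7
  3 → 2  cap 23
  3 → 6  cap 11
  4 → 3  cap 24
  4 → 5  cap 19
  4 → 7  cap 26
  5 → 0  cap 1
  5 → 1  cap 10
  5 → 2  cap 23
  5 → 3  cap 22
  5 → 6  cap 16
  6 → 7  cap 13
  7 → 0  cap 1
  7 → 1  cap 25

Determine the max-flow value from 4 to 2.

Maximum flow value: 55

augment #1: 4→3→2 bottleneck 23, total now 23
augment #2: 4→5→2 bottleneck 19, total now 42
augment #3: 4→7→0→2 bottleneck 1, total now 43
augment #4: 4→7→1→2 bottleneck 12, total now 55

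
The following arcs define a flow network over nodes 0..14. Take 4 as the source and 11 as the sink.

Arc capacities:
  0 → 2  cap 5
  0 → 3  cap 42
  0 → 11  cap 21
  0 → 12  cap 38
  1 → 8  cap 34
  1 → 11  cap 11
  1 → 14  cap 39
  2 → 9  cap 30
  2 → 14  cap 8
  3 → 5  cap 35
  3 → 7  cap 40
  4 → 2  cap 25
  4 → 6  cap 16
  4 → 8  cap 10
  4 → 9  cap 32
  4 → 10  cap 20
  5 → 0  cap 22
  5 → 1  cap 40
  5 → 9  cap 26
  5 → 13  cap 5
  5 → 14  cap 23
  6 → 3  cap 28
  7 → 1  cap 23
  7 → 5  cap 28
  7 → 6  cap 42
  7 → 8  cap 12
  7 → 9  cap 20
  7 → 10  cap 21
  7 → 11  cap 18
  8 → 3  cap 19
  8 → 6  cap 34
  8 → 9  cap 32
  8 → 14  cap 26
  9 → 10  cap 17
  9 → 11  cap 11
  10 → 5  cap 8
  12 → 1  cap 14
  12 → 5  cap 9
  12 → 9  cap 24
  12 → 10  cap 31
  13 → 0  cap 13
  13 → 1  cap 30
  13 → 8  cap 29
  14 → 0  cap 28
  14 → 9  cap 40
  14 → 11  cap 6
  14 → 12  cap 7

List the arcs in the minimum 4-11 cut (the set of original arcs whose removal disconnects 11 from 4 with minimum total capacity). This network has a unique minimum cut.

Min-cut arcs: {(2,14), (4,6), (4,8), (9,11), (10,5)} (total capacity 53)

augment #1: 4→9→11 push 11
augment #2: 4→2→14→11 push 6
augment #3: 4→2→14→0→11 push 2
augment #4: 4→6→3→7→11 push 16
augment #5: 4→8→3→7→11 push 2
augment #6: 4→8→14→0→11 push 8
augment #7: 4→10→5→0→11 push 8
max flow = 53; residual-reachable set from 4 gives S-side
cut edges (S→T): {(2,14), (4,6), (4,8), (9,11), (10,5)} total cap 53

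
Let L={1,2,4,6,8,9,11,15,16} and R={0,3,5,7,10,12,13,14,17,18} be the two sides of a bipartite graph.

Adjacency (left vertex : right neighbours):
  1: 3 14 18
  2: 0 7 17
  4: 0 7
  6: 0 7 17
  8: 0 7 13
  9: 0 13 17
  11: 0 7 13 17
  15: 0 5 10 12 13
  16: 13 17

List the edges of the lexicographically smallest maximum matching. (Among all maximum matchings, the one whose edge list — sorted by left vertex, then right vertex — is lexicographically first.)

|M| = 6 (so the lex-smallest maximum matching has 6 edges)
process left vertices in ascending order; for each, take the smallest-labelled available neighbour that still permits 6 edges overall, or leave it unmatched if none does
lex-smallest matching: {1-3, 2-0, 4-7, 6-17, 8-13, 15-5}

Lex-smallest maximum matching: {(1,3), (2,0), (4,7), (6,17), (8,13), (15,5)}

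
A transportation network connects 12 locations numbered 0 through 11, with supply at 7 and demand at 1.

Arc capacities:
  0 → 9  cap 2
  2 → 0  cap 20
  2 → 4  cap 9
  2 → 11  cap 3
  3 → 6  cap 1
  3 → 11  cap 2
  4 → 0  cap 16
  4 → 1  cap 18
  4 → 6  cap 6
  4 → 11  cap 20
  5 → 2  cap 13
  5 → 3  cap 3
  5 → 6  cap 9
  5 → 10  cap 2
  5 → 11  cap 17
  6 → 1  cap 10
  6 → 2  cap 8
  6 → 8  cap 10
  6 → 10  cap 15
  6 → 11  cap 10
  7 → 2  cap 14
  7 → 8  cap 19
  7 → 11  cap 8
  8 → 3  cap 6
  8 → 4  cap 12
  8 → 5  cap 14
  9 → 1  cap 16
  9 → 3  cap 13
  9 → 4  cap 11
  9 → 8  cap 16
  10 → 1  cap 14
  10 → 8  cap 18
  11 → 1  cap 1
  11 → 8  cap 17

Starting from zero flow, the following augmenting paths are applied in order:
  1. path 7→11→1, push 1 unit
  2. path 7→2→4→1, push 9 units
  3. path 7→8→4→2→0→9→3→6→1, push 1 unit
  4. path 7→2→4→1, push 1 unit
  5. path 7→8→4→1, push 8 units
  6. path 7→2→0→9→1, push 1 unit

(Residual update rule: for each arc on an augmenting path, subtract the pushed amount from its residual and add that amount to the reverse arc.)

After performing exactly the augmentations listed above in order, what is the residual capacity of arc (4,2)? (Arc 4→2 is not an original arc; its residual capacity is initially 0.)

after path 1 (7→11→1, push 1): res(4,2)=0
after path 2 (7→2→4→1, push 9): res(4,2)=9
after path 3 (7→8→4→2→0→9→3→6→1, push 1): res(4,2)=8
after path 4 (7→2→4→1, push 1): res(4,2)=9
after path 5 (7→8→4→1, push 8): res(4,2)=9
after path 6 (7→2→0→9→1, push 1): res(4,2)=9

Residual capacity of (4,2): 9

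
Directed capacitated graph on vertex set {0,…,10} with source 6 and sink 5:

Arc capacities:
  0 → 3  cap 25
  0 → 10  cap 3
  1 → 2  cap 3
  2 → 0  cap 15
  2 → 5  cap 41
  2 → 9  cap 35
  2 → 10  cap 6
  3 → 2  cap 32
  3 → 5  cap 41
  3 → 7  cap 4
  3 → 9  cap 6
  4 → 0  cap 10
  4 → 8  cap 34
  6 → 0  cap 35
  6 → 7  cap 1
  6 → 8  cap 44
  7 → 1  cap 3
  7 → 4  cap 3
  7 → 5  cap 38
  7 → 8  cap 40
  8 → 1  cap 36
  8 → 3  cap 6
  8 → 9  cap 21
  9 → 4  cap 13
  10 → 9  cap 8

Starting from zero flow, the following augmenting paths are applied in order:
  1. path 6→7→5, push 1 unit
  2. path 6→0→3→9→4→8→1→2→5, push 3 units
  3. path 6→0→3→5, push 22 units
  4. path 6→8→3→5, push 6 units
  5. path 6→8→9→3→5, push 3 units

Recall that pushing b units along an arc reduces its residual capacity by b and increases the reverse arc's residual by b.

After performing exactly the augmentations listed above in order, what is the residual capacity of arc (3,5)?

after path 1 (6→7→5, push 1): res(3,5)=41
after path 2 (6→0→3→9→4→8→1→2→5, push 3): res(3,5)=41
after path 3 (6→0→3→5, push 22): res(3,5)=19
after path 4 (6→8→3→5, push 6): res(3,5)=13
after path 5 (6→8→9→3→5, push 3): res(3,5)=10

Residual capacity of (3,5): 10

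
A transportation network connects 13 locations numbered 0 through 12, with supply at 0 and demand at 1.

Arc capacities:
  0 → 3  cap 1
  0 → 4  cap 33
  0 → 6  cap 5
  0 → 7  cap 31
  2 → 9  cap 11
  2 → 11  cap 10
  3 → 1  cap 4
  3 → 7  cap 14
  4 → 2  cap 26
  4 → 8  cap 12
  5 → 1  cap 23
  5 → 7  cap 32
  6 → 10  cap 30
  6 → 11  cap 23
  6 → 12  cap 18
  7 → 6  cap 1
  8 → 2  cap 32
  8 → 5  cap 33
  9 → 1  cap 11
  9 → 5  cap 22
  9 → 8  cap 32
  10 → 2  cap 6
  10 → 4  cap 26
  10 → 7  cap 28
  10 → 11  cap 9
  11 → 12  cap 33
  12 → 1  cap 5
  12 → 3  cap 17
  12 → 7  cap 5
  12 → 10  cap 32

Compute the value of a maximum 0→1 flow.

augment #1: 0→3→1 bottleneck 1, total now 1
augment #2: 0→6→12→1 bottleneck 5, total now 6
augment #3: 0→4→2→9→1 bottleneck 11, total now 17
augment #4: 0→4→8→5→1 bottleneck 12, total now 29
augment #5: 0→7→6→12→3→1 bottleneck 1, total now 30
augment #6: 0→4→2→11→12→3→1 bottleneck 2, total now 32

Maximum flow value: 32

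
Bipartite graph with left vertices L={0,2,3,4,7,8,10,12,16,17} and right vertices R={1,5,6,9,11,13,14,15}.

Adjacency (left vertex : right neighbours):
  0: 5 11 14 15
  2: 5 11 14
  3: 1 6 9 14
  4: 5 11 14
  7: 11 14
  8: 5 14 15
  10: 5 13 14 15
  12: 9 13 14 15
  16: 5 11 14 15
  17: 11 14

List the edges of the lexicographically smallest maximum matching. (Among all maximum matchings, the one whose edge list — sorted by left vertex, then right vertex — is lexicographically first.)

|M| = 7 (so the lex-smallest maximum matching has 7 edges)
process left vertices in ascending order; for each, take the smallest-labelled available neighbour that still permits 7 edges overall, or leave it unmatched if none does
lex-smallest matching: {0-5, 2-11, 3-1, 4-14, 8-15, 10-13, 12-9}

Lex-smallest maximum matching: {(0,5), (2,11), (3,1), (4,14), (8,15), (10,13), (12,9)}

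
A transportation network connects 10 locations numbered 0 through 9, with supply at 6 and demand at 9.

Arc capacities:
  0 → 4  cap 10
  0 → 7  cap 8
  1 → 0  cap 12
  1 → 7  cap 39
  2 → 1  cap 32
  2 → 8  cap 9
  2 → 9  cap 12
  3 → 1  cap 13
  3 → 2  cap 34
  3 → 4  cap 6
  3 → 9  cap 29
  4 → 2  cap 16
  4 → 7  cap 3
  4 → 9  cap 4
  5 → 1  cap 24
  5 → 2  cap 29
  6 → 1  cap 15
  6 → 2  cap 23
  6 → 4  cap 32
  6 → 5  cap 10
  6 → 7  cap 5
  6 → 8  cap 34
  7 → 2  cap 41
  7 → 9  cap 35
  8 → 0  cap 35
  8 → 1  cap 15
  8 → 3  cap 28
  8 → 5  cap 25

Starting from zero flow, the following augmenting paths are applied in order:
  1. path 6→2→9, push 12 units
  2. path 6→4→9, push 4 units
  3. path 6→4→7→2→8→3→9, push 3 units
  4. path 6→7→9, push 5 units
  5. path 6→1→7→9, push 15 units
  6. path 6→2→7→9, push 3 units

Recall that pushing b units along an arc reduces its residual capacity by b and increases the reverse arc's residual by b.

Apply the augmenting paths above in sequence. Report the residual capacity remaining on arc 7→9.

after path 1 (6→2→9, push 12): res(7,9)=35
after path 2 (6→4→9, push 4): res(7,9)=35
after path 3 (6→4→7→2→8→3→9, push 3): res(7,9)=35
after path 4 (6→7→9, push 5): res(7,9)=30
after path 5 (6→1→7→9, push 15): res(7,9)=15
after path 6 (6→2→7→9, push 3): res(7,9)=12

Residual capacity of (7,9): 12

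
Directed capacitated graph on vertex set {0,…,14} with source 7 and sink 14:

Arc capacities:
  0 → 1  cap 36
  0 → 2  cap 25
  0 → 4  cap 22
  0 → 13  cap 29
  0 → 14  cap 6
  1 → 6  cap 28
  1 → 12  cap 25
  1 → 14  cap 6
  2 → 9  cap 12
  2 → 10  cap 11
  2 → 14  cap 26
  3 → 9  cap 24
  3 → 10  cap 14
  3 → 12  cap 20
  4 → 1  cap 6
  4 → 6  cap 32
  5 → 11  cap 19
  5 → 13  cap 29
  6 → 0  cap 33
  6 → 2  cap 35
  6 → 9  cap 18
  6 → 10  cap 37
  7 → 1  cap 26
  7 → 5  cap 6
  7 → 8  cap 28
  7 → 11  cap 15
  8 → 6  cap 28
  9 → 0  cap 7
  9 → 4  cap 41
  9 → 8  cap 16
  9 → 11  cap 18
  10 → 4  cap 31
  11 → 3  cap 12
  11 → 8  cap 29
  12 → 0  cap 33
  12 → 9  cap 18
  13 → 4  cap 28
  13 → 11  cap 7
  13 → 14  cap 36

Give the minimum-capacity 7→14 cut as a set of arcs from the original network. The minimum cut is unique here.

augment #1: 7→1→14 push 6
augment #2: 7→5→13→14 push 6
augment #3: 7→1→6→0→14 push 6
augment #4: 7→1→6→2→14 push 14
augment #5: 7→8→6→2→14 push 12
augment #6: 7→8→6→0→13→14 push 16
augment #7: 7→11→3→9→0→13→14 push 7
augment #8: 7→11→3→12→0→13→14 push 5
max flow = 72; residual-reachable set from 7 gives S-side
cut edges (S→T): {(7,1), (7,5), (8,6), (11,3)} total cap 72

Min-cut arcs: {(7,1), (7,5), (8,6), (11,3)} (total capacity 72)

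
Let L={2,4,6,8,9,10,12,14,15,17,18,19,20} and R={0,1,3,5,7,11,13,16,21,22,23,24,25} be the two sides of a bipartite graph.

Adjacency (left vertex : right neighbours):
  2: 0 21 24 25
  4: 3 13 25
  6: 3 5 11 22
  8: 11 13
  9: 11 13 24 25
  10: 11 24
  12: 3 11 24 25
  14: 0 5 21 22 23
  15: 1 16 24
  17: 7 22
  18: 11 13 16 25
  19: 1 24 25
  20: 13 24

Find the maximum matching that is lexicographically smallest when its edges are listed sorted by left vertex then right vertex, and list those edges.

Lex-smallest maximum matching: {(2,0), (4,3), (6,5), (8,11), (9,13), (10,24), (12,25), (14,21), (15,1), (17,7), (18,16)}

|M| = 11 (so the lex-smallest maximum matching has 11 edges)
process left vertices in ascending order; for each, take the smallest-labelled available neighbour that still permits 11 edges overall, or leave it unmatched if none does
lex-smallest matching: {2-0, 4-3, 6-5, 8-11, 9-13, 10-24, 12-25, 14-21, 15-1, 17-7, 18-16}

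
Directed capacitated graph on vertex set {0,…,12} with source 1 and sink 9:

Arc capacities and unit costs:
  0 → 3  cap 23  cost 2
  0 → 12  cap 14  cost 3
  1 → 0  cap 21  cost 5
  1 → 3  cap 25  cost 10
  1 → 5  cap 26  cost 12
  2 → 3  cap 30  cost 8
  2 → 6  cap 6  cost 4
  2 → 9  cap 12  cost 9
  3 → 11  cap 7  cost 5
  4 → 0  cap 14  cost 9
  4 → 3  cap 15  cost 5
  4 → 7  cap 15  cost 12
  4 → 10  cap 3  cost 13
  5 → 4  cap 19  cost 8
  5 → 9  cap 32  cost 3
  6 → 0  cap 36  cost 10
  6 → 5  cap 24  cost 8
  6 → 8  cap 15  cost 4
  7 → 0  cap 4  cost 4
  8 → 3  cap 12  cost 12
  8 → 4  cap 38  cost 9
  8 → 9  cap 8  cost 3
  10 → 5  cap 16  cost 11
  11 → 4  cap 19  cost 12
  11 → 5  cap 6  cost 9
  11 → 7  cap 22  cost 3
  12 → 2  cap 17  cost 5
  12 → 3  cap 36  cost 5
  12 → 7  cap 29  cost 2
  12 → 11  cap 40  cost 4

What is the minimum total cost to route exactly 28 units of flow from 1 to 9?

shortest-cost path #1: 1→5→9 push 26 @ unit cost 15 (adds 390)
shortest-cost path #2: 1→0→12→2→9 push 2 @ unit cost 22 (adds 44)
total cost = 434

Minimum cost for 28 units: 434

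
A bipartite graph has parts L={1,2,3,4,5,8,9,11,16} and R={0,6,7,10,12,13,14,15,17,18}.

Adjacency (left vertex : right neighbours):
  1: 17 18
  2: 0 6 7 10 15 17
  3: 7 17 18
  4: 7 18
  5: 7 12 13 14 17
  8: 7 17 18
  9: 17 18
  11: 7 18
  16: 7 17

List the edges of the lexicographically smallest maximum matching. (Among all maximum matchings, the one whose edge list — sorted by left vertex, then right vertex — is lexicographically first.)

Lex-smallest maximum matching: {(1,17), (2,0), (3,7), (4,18), (5,12)}

|M| = 5 (so the lex-smallest maximum matching has 5 edges)
process left vertices in ascending order; for each, take the smallest-labelled available neighbour that still permits 5 edges overall, or leave it unmatched if none does
lex-smallest matching: {1-17, 2-0, 3-7, 4-18, 5-12}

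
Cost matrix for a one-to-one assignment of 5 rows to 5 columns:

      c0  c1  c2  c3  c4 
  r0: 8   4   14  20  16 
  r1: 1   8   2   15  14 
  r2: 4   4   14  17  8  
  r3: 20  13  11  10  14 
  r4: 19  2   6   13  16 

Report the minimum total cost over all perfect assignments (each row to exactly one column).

Minimum assignment cost: 29

optimal assignment: row0→col1 (cost 4), row1→col0 (cost 1), row2→col4 (cost 8), row3→col3 (cost 10), row4→col2 (cost 6)
total = 4 + 1 + 8 + 10 + 6 = 29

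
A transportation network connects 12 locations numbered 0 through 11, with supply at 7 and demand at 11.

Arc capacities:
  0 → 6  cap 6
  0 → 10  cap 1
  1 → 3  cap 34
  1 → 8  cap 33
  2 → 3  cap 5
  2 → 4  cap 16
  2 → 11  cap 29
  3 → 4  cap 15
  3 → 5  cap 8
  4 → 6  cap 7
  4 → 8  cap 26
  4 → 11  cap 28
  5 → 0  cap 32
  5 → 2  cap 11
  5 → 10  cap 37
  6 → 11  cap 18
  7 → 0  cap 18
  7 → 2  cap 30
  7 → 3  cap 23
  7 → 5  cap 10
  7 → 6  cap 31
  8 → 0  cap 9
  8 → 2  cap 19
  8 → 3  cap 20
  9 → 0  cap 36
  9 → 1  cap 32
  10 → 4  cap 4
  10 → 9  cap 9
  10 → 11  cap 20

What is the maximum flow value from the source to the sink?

Maximum flow value: 82

augment #1: 7→2→11 bottleneck 29, total now 29
augment #2: 7→6→11 bottleneck 18, total now 47
augment #3: 7→0→10→11 bottleneck 1, total now 48
augment #4: 7→2→4→11 bottleneck 1, total now 49
augment #5: 7→3→4→11 bottleneck 15, total now 64
augment #6: 7→5→10→11 bottleneck 10, total now 74
augment #7: 7→3→5→10→11 bottleneck 8, total now 82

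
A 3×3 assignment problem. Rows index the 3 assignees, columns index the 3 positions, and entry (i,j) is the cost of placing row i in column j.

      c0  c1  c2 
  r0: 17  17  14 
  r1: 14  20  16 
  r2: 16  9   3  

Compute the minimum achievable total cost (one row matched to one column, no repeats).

optimal assignment: row0→col1 (cost 17), row1→col0 (cost 14), row2→col2 (cost 3)
total = 17 + 14 + 3 = 34

Minimum assignment cost: 34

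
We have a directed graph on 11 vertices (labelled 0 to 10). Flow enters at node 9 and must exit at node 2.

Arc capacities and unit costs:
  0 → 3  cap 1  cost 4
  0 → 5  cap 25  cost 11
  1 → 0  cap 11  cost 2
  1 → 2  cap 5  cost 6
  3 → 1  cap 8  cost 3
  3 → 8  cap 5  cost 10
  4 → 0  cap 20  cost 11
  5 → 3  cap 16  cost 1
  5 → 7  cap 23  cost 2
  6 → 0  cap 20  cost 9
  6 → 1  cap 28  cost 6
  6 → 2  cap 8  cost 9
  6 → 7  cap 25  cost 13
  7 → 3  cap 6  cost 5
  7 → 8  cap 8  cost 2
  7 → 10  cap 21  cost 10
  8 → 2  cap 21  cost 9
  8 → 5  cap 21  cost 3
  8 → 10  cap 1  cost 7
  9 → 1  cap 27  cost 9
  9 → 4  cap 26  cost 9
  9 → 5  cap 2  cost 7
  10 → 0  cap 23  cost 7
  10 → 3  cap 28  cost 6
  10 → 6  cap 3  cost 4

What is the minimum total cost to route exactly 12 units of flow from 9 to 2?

shortest-cost path #1: 9→1→2 push 5 @ unit cost 15 (adds 75)
shortest-cost path #2: 9→5→7→8→2 push 2 @ unit cost 20 (adds 40)
shortest-cost path #3: 9→1→0→3→8→2 push 1 @ unit cost 34 (adds 34)
shortest-cost path #4: 9→1→0→5→7→8→2 push 4 @ unit cost 35 (adds 140)
total cost = 289

Minimum cost for 12 units: 289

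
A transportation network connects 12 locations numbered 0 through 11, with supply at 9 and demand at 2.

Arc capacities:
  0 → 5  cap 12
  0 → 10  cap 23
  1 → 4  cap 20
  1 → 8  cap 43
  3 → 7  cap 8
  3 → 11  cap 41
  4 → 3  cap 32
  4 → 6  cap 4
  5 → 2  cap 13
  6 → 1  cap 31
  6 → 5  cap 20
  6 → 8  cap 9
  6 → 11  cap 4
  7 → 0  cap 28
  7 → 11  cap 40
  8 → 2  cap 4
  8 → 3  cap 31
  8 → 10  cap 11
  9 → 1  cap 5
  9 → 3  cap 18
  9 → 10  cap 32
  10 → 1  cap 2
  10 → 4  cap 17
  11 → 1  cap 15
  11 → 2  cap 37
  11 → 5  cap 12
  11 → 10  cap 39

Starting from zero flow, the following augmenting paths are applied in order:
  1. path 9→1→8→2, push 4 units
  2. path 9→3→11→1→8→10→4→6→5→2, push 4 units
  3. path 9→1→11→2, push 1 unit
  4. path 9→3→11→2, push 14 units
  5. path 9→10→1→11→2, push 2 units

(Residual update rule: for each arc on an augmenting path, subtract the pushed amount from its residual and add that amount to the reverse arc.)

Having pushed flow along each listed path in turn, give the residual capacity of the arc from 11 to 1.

Residual capacity of (11,1): 14

after path 1 (9→1→8→2, push 4): res(11,1)=15
after path 2 (9→3→11→1→8→10→4→6→5→2, push 4): res(11,1)=11
after path 3 (9→1→11→2, push 1): res(11,1)=12
after path 4 (9→3→11→2, push 14): res(11,1)=12
after path 5 (9→10→1→11→2, push 2): res(11,1)=14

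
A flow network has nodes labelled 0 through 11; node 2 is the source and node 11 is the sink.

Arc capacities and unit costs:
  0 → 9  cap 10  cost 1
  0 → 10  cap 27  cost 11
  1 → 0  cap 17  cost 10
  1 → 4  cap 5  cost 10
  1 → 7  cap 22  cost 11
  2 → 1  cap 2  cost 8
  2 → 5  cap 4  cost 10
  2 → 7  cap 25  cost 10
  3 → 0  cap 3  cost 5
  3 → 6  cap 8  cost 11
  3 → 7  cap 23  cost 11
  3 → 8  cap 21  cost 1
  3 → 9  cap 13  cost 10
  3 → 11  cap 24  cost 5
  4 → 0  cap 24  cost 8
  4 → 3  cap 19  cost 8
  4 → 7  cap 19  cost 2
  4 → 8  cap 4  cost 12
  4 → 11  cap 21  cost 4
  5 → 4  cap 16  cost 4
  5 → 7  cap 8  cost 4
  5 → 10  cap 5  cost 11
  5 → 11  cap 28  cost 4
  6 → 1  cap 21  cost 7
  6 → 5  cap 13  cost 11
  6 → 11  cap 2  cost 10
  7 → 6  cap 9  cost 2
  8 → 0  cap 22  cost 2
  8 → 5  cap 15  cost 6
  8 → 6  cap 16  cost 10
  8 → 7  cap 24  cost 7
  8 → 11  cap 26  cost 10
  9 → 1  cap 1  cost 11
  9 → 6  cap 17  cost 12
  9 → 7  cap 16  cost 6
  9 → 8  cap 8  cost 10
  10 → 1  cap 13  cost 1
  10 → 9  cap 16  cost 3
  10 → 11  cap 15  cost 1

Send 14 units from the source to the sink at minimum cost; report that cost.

shortest-cost path #1: 2→5→11 push 4 @ unit cost 14 (adds 56)
shortest-cost path #2: 2→1→4→11 push 2 @ unit cost 22 (adds 44)
shortest-cost path #3: 2→7→6→11 push 2 @ unit cost 22 (adds 44)
shortest-cost path #4: 2→7→6→5→11 push 6 @ unit cost 27 (adds 162)
total cost = 306

Minimum cost for 14 units: 306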